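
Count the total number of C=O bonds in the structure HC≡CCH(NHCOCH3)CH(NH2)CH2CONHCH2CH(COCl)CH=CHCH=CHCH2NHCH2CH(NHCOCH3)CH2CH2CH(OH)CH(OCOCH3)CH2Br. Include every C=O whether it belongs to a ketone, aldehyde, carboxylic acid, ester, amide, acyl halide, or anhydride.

CH(NHCOCH3): amide, 1 C=O (running total 1).
CH2CONHCH2: amide, 1 C=O (running total 2).
CH(COCl): acyl halide, 1 C=O (running total 3).
CH(NHCOCH3): amide, 1 C=O (running total 4).
CH(OCOCH3): ester, 1 C=O (running total 5).

5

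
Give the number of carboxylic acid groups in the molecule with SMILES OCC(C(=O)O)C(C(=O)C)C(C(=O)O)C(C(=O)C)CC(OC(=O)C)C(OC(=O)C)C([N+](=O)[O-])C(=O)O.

Reading the structure from left to right:
  HOCH2: HO– on an sp³ carbon → alcohol.
  CH(COOH): pendant –COOH: carbonyl C bonded to C and –OH → carboxylic acid.
  CH(COCH3): pendant –COCH3: carbonyl C bonded to two carbons → ketone.
  CH(COOH): pendant –COOH: carbonyl C bonded to C and –OH → carboxylic acid.
  CH(COCH3): pendant –COCH3: carbonyl C bonded to two carbons → ketone.
  CH(OCOCH3): pendant –OC(=O)CH3: an acyloxy group → ester.
  CH(OCOCH3): pendant –OC(=O)CH3: an acyloxy group → ester.
  CH(NO2): –NO2 on an sp³ carbon → nitro (the N=O is not a carbonyl).
  COOH: –COOH: carbonyl C bonded to –OH and C → carboxylic acid (the –OH is not a separate alcohol).
Carboxylic acid appears at: CH(COOH), CH(COOH), COOH → 3.

3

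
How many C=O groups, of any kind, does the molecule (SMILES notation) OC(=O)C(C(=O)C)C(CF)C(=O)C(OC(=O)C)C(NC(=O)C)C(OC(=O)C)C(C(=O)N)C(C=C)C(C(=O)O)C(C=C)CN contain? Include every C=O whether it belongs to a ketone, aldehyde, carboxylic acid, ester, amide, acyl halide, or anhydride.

HOOC: carboxylic acid, 1 C=O (running total 1).
CH(COCH3): ketone, 1 C=O (running total 2).
CO: ketone, 1 C=O (running total 3).
CH(OCOCH3): ester, 1 C=O (running total 4).
CH(NHCOCH3): amide, 1 C=O (running total 5).
CH(OCOCH3): ester, 1 C=O (running total 6).
CH(CONH2): amide, 1 C=O (running total 7).
CH(COOH): carboxylic acid, 1 C=O (running total 8).

8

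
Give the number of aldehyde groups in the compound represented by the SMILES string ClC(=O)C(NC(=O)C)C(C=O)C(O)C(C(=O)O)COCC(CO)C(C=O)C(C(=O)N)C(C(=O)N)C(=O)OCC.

–C(=O)Cl: carbonyl C bonded to C and to a halogen → acyl halide (not alkyl halide).
pendant –NHC(=O)CH3: N bonded to a carbonyl → amide (not amine).
pendant –CHO: carbonyl C bonded to C and H → aldehyde.
–OH on an sp³ carbon → alcohol (secondary).
pendant –COOH: carbonyl C bonded to C and –OH → carboxylic acid.
C–O–C with sp³ carbons on both sides and no adjacent C=O → ether.
pendant –CH2OH on an sp³ backbone C → alcohol.
pendant –CHO: carbonyl C bonded to C and H → aldehyde.
pendant –CONH2: carbonyl C bonded to C and N → amide.
pendant –CONH2: carbonyl C bonded to C and N → amide.
–C(=O)OCH2CH3: carbonyl C bonded to C and to –OEt → ester.
Aldehyde appears at: CH(CHO), CH(CHO) → 2.

2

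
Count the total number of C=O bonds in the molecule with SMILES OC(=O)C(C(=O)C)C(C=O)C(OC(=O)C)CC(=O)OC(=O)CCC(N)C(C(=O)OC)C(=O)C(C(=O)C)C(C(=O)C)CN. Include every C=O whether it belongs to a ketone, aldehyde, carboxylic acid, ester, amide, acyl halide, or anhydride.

HOOC: carboxylic acid, 1 C=O (running total 1).
CH(COCH3): ketone, 1 C=O (running total 2).
CH(CHO): aldehyde, 1 C=O (running total 3).
CH(OCOCH3): ester, 1 C=O (running total 4).
CH2CO-O-COCH2: anhydride, 2 C=O (running total 6).
CH(COOCH3): ester, 1 C=O (running total 7).
CO: ketone, 1 C=O (running total 8).
CH(COCH3): ketone, 1 C=O (running total 9).
CH(COCH3): ketone, 1 C=O (running total 10).

10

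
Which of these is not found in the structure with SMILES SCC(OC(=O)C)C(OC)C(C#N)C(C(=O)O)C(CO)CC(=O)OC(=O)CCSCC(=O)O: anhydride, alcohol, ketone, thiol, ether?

alcohol: present (CH(CH2OH) — pendant –CH2OH on an sp³ backbone C → alcohol).
anhydride: present (CH2CO-O-COCH2 — two acyl groups sharing one oxygen, –C(=O)–O–C(=O)– → anhydride).
ether: present (CH(OCH3) — pendant –OCH3: C–O–C with sp³ C, no adjacent C=O → ether).
thiol: present (HSCH2 — –SH on an sp³ carbon → thiol).
ketone: absent. In CH(OCOCH3), the C=O is bonded to an –O–C group, which defines an ester, not a ketone. In each of CH(COOH) and COOH, the C=O bears an –OH, making it a carboxylic acid rather than a ketone. In CH2CO-O-COCH2, the two C=O groups share a bridging oxygen, which is an anhydride linkage, not a ketone.

ketone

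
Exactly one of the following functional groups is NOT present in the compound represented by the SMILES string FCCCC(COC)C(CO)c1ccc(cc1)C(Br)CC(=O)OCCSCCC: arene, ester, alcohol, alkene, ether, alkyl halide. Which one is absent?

alkene

ether: present (CH(CH2OCH3) — pendant –CH2OCH3: C–O–C linkage → ether).
ester: present (CH2COOCH2 — –C(=O)–O–C with C on the carbonyl side → ester).
alkyl halide: present (FCH2 — halogen on an sp³ carbon → alkyl halide).
arene: present (C6H4 — para-disubstituted benzene ring → arene).
alcohol: present (CH(CH2OH) — pendant –CH2OH on an sp³ backbone C → alcohol).
alkene: absent. In C6H4, the C=C units are part of an aromatic ring, which is an arene, not an isolated alkene.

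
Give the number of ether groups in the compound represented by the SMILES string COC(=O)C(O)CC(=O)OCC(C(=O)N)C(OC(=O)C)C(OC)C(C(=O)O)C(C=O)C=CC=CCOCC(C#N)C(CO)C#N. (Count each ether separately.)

2

CH3O–C(=O)–: carbonyl C bonded to C and to –OCH3 → ester (not ketone + ether).
–OH on an sp³ carbon → alcohol (secondary).
–C(=O)–O–C with C on the carbonyl side → ester.
pendant –CONH2: carbonyl C bonded to C and N → amide.
pendant –OC(=O)CH3: an acyloxy group → ester.
pendant –OCH3: C–O–C with sp³ C, no adjacent C=O → ether.
pendant –COOH: carbonyl C bonded to C and –OH → carboxylic acid.
pendant –CHO: carbonyl C bonded to C and H → aldehyde.
C=C double bond → alkene.
C=C double bond → alkene.
C–O–C with sp³ carbons on both sides and no adjacent C=O → ether.
pendant –C≡N: nitrile.
pendant –CH2OH on an sp³ backbone C → alcohol.
–C≡N: carbon triple-bonded to nitrogen → nitrile.
Ether appears at: CH(OCH3), CH2OCH2 → 2.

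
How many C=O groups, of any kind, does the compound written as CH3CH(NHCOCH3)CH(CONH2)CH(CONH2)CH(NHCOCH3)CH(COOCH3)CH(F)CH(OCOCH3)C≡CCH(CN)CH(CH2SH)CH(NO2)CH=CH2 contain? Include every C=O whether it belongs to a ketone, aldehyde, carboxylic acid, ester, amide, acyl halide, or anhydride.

CH(NHCOCH3): amide, 1 C=O (running total 1).
CH(CONH2): amide, 1 C=O (running total 2).
CH(CONH2): amide, 1 C=O (running total 3).
CH(NHCOCH3): amide, 1 C=O (running total 4).
CH(COOCH3): ester, 1 C=O (running total 5).
CH(OCOCH3): ester, 1 C=O (running total 6).

6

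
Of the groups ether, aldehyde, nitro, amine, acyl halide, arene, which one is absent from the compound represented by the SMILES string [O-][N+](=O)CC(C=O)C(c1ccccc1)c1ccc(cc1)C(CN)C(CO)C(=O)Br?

ether

nitro: present (O2NCH2 — –NO2 on carbon → nitro group).
amine: present (CH(CH2NH2) — pendant –CH2NH2: N on sp³ C, no adjacent C=O → amine).
aldehyde: present (CH(CHO) — pendant –CHO: carbonyl C bonded to C and H → aldehyde).
acyl halide: present (COBr — –C(=O)Br: carbonyl C bonded to C and to a halogen → acyl halide (not alkyl halide)).
arene: present (CH(C6H5) — pendant –C6H5: benzene ring → arene).
ether: no segment matches this pattern.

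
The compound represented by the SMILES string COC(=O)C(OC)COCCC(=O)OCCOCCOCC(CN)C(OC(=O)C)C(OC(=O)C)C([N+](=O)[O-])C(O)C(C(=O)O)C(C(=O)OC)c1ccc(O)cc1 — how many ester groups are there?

Taking each segment in turn:
  CH3OOC: CH3O–C(=O)–: carbonyl C bonded to C and to –OCH3 → ester (not ketone + ether).
  CH(OCH3): pendant –OCH3: C–O–C with sp³ C, no adjacent C=O → ether.
  CH2OCH2: C–O–C with sp³ carbons on both sides and no adjacent C=O → ether.
  CH2COOCH2: –C(=O)–O–C with C on the carbonyl side → ester.
  CH2OCH2: C–O–C with sp³ carbons on both sides and no adjacent C=O → ether.
  CH2OCH2: C–O–C with sp³ carbons on both sides and no adjacent C=O → ether.
  CH(CH2NH2): pendant –CH2NH2: N on sp³ C, no adjacent C=O → amine.
  CH(OCOCH3): pendant –OC(=O)CH3: an acyloxy group → ester.
  CH(OCOCH3): pendant –OC(=O)CH3: an acyloxy group → ester.
  CH(NO2): –NO2 on an sp³ carbon → nitro (the N=O is not a carbonyl).
  CH(OH): –OH on an sp³ carbon → alcohol (secondary).
  CH(COOH): pendant –COOH: carbonyl C bonded to C and –OH → carboxylic acid.
  CH(COOCH3): pendant –COOCH3: carbonyl C bonded to C and –OCH3 → ester.
  C6H4OH: –OH attached directly to an aromatic ring → phenol (not alcohol); the ring itself is an arene.
Ester appears at: CH3OOC, CH2COOCH2, CH(OCOCH3), CH(OCOCH3), CH(COOCH3) → 5.

5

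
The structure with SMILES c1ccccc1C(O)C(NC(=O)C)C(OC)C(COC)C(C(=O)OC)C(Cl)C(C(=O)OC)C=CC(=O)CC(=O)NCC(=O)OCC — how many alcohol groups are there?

Reading the structure from left to right:
  C6H5: C6H5– phenyl ring → arene.
  CH(OH): –OH on an sp³ carbon → alcohol (secondary).
  CH(NHCOCH3): pendant –NHC(=O)CH3: N bonded to a carbonyl → amide (not amine).
  CH(OCH3): pendant –OCH3: C–O–C with sp³ C, no adjacent C=O → ether.
  CH(CH2OCH3): pendant –CH2OCH3: C–O–C linkage → ether.
  CH(COOCH3): pendant –COOCH3: carbonyl C bonded to C and –OCH3 → ester.
  CH(Cl): halogen on an sp³ carbon → alkyl halide.
  CH(COOCH3): pendant –COOCH3: carbonyl C bonded to C and –OCH3 → ester.
  CH=CH: C=C double bond → alkene.
  CO: –C(=O)– with carbon on both sides → ketone.
  CH2CONHCH2: –C(=O)–N– linkage → amide (the N is not an amine).
  COOCH2CH3: –C(=O)OCH2CH3: carbonyl C bonded to C and to –OEt → ester.
Alcohol appears at: CH(OH) → 1.

1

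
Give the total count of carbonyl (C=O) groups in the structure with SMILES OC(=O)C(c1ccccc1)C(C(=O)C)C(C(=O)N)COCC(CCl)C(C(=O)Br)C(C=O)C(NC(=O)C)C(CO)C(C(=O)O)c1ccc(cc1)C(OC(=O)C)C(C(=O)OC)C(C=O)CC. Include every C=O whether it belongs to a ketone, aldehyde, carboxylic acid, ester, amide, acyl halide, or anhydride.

HOOC: carboxylic acid, 1 C=O (running total 1).
CH(COCH3): ketone, 1 C=O (running total 2).
CH(CONH2): amide, 1 C=O (running total 3).
CH(COBr): acyl halide, 1 C=O (running total 4).
CH(CHO): aldehyde, 1 C=O (running total 5).
CH(NHCOCH3): amide, 1 C=O (running total 6).
CH(COOH): carboxylic acid, 1 C=O (running total 7).
CH(OCOCH3): ester, 1 C=O (running total 8).
CH(COOCH3): ester, 1 C=O (running total 9).
CH(CHO): aldehyde, 1 C=O (running total 10).

10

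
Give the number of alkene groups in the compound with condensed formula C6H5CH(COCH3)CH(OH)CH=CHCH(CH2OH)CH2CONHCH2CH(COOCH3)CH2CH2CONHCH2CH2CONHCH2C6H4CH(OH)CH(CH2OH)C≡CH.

Taking each segment in turn:
  C6H5: C6H5– phenyl ring → arene.
  CH(COCH3): pendant –COCH3: carbonyl C bonded to two carbons → ketone.
  CH(OH): –OH on an sp³ carbon → alcohol (secondary).
  CH=CH: C=C double bond → alkene.
  CH(CH2OH): pendant –CH2OH on an sp³ backbone C → alcohol.
  CH2CONHCH2: –C(=O)–N– linkage → amide (the N is not an amine).
  CH(COOCH3): pendant –COOCH3: carbonyl C bonded to C and –OCH3 → ester.
  CH2CONHCH2: –C(=O)–N– linkage → amide (the N is not an amine).
  CH2CONHCH2: –C(=O)–N– linkage → amide (the N is not an amine).
  C6H4: para-disubstituted benzene ring → arene.
  CH(OH): –OH on an sp³ carbon → alcohol (secondary).
  CH(CH2OH): pendant –CH2OH on an sp³ backbone C → alcohol.
  C≡CH: C≡C triple bond → alkyne.
Alkene appears at: CH=CH → 1.

1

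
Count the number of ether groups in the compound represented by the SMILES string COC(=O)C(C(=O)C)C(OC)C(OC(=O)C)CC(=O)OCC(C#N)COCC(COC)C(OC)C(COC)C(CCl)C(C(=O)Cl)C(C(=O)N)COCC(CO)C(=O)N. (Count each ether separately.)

6

Reading the structure from left to right:
  CH3OOC: CH3O–C(=O)–: carbonyl C bonded to C and to –OCH3 → ester (not ketone + ether).
  CH(COCH3): pendant –COCH3: carbonyl C bonded to two carbons → ketone.
  CH(OCH3): pendant –OCH3: C–O–C with sp³ C, no adjacent C=O → ether.
  CH(OCOCH3): pendant –OC(=O)CH3: an acyloxy group → ester.
  CH2COOCH2: –C(=O)–O–C with C on the carbonyl side → ester.
  CH(CN): pendant –C≡N: nitrile.
  CH2OCH2: C–O–C with sp³ carbons on both sides and no adjacent C=O → ether.
  CH(CH2OCH3): pendant –CH2OCH3: C–O–C linkage → ether.
  CH(OCH3): pendant –OCH3: C–O–C with sp³ C, no adjacent C=O → ether.
  CH(CH2OCH3): pendant –CH2OCH3: C–O–C linkage → ether.
  CH(CH2Cl): pendant –CH2X: halogen on sp³ carbon → alkyl halide.
  CH(COCl): pendant –C(=O)X: carbonyl C bonded to C and halogen → acyl halide.
  CH(CONH2): pendant –CONH2: carbonyl C bonded to C and N → amide.
  CH2OCH2: C–O–C with sp³ carbons on both sides and no adjacent C=O → ether.
  CH(CH2OH): pendant –CH2OH on an sp³ backbone C → alcohol.
  CONH2: –C(=O)NH2: carbonyl C bonded to C and to N → amide (the N is not a separate amine).
Ether appears at: CH(OCH3), CH2OCH2, CH(CH2OCH3), CH(OCH3), CH(CH2OCH3), CH2OCH2 → 6.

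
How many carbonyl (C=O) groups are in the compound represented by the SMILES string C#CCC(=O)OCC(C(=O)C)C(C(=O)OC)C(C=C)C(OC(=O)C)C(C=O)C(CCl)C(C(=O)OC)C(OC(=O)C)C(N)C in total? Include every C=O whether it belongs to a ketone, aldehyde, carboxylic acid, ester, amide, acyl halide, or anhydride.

7

CH2COOCH2: ester, 1 C=O (running total 1).
CH(COCH3): ketone, 1 C=O (running total 2).
CH(COOCH3): ester, 1 C=O (running total 3).
CH(OCOCH3): ester, 1 C=O (running total 4).
CH(CHO): aldehyde, 1 C=O (running total 5).
CH(COOCH3): ester, 1 C=O (running total 6).
CH(OCOCH3): ester, 1 C=O (running total 7).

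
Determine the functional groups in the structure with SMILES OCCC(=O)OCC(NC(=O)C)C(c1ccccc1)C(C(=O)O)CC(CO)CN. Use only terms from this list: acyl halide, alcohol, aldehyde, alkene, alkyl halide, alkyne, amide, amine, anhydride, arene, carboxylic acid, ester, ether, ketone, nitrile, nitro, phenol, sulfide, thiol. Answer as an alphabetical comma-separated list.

HO– on an sp³ carbon → alcohol.
–C(=O)–O–C with C on the carbonyl side → ester.
pendant –NHC(=O)CH3: N bonded to a carbonyl → amide (not amine).
pendant –C6H5: benzene ring → arene.
pendant –COOH: carbonyl C bonded to C and –OH → carboxylic acid.
pendant –CH2OH on an sp³ backbone C → alcohol.
–NH2 on an sp³ carbon with no adjacent C=O → amine.

alcohol, amide, amine, arene, carboxylic acid, ester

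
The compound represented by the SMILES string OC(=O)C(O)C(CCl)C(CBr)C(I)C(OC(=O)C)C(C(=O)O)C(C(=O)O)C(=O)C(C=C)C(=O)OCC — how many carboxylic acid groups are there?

–COOH: carbonyl C bonded to –OH and C → carboxylic acid (the –OH is not a separate alcohol).
–OH on an sp³ carbon → alcohol (secondary).
pendant –CH2X: halogen on sp³ carbon → alkyl halide.
pendant –CH2X: halogen on sp³ carbon → alkyl halide.
halogen on an sp³ carbon → alkyl halide.
pendant –OC(=O)CH3: an acyloxy group → ester.
pendant –COOH: carbonyl C bonded to C and –OH → carboxylic acid.
pendant –COOH: carbonyl C bonded to C and –OH → carboxylic acid.
–C(=O)– with carbon on both sides → ketone.
pendant –CH=CH2: C=C double bond → alkene.
–C(=O)OCH2CH3: carbonyl C bonded to C and to –OEt → ester.
Carboxylic acid appears at: HOOC, CH(COOH), CH(COOH) → 3.

3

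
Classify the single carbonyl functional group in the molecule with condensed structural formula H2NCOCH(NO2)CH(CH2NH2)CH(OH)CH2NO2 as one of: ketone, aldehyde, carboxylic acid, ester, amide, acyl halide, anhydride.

The carbonyl is in the H2NCO segment: –C(=O)NH2: carbonyl C bonded to C and to N → amide (the N is not a separate amine).

amide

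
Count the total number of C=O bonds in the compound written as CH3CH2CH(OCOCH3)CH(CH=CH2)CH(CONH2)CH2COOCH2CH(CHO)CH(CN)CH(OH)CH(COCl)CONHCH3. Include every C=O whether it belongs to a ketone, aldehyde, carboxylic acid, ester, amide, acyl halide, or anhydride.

CH(OCOCH3): ester, 1 C=O (running total 1).
CH(CONH2): amide, 1 C=O (running total 2).
CH2COOCH2: ester, 1 C=O (running total 3).
CH(CHO): aldehyde, 1 C=O (running total 4).
CH(COCl): acyl halide, 1 C=O (running total 5).
CONHCH3: amide, 1 C=O (running total 6).

6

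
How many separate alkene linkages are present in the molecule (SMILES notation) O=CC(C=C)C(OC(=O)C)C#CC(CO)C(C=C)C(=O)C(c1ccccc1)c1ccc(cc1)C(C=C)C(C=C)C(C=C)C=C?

Reading the structure from left to right:
  OHC: terminal –CHO: carbonyl C bonded to H and C → aldehyde.
  CH(CH=CH2): pendant –CH=CH2: C=C double bond → alkene.
  CH(OCOCH3): pendant –OC(=O)CH3: an acyloxy group → ester.
  C≡C: C≡C triple bond → alkyne.
  CH(CH2OH): pendant –CH2OH on an sp³ backbone C → alcohol.
  CH(CH=CH2): pendant –CH=CH2: C=C double bond → alkene.
  CO: –C(=O)– with carbon on both sides → ketone.
  CH(C6H5): pendant –C6H5: benzene ring → arene.
  C6H4: para-disubstituted benzene ring → arene.
  CH(CH=CH2): pendant –CH=CH2: C=C double bond → alkene.
  CH(CH=CH2): pendant –CH=CH2: C=C double bond → alkene.
  CH(CH=CH2): pendant –CH=CH2: C=C double bond → alkene.
  CH=CH2: C=C double bond → alkene.
Alkene appears at: CH(CH=CH2), CH(CH=CH2), CH(CH=CH2), CH(CH=CH2), CH(CH=CH2), CH=CH2 → 6.

6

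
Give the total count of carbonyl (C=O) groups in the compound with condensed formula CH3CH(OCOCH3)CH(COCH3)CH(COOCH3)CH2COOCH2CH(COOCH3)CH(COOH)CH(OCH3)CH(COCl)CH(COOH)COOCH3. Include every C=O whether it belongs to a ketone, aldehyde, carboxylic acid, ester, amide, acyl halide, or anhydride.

9

CH(OCOCH3): ester, 1 C=O (running total 1).
CH(COCH3): ketone, 1 C=O (running total 2).
CH(COOCH3): ester, 1 C=O (running total 3).
CH2COOCH2: ester, 1 C=O (running total 4).
CH(COOCH3): ester, 1 C=O (running total 5).
CH(COOH): carboxylic acid, 1 C=O (running total 6).
CH(COCl): acyl halide, 1 C=O (running total 7).
CH(COOH): carboxylic acid, 1 C=O (running total 8).
COOCH3: ester, 1 C=O (running total 9).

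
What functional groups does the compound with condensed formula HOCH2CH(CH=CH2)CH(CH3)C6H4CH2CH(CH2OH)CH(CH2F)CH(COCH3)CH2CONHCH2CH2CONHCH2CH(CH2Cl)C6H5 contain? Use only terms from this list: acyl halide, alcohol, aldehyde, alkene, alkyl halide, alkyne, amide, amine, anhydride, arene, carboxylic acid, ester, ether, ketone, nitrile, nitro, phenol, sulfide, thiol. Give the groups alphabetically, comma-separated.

alcohol, alkene, alkyl halide, amide, arene, ketone

Working along the chain:
  HOCH2: HO– on an sp³ carbon → alcohol.
  CH(CH=CH2): pendant –CH=CH2: C=C double bond → alkene.
  C6H4: para-disubstituted benzene ring → arene.
  CH(CH2OH): pendant –CH2OH on an sp³ backbone C → alcohol.
  CH(CH2F): pendant –CH2X: halogen on sp³ carbon → alkyl halide.
  CH(COCH3): pendant –COCH3: carbonyl C bonded to two carbons → ketone.
  CH2CONHCH2: –C(=O)–N– linkage → amide (the N is not an amine).
  CH2CONHCH2: –C(=O)–N– linkage → amide (the N is not an amine).
  CH(CH2Cl): pendant –CH2X: halogen on sp³ carbon → alkyl halide.
  C6H5: –C6H5 phenyl ring → arene.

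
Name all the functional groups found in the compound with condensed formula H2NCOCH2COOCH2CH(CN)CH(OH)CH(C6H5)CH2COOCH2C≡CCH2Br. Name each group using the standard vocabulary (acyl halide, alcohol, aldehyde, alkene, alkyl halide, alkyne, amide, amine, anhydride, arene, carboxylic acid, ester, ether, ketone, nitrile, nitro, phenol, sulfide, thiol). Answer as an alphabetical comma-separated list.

Working along the chain:
  H2NCO: –C(=O)NH2: carbonyl C bonded to C and to N → amide (the N is not a separate amine).
  CH2COOCH2: –C(=O)–O–C with C on the carbonyl side → ester.
  CH(CN): pendant –C≡N: nitrile.
  CH(OH): –OH on an sp³ carbon → alcohol (secondary).
  CH(C6H5): pendant –C6H5: benzene ring → arene.
  CH2COOCH2: –C(=O)–O–C with C on the carbonyl side → ester.
  C≡C: C≡C triple bond → alkyne.
  CH2Br: halogen on an sp³ carbon → alkyl halide.

alcohol, alkyl halide, alkyne, amide, arene, ester, nitrile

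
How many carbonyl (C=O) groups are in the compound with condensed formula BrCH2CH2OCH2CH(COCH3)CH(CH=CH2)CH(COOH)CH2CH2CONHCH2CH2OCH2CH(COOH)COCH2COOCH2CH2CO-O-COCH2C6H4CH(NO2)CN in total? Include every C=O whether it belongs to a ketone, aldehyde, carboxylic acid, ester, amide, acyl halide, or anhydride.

CH(COCH3): ketone, 1 C=O (running total 1).
CH(COOH): carboxylic acid, 1 C=O (running total 2).
CH2CONHCH2: amide, 1 C=O (running total 3).
CH(COOH): carboxylic acid, 1 C=O (running total 4).
CO: ketone, 1 C=O (running total 5).
CH2COOCH2: ester, 1 C=O (running total 6).
CH2CO-O-COCH2: anhydride, 2 C=O (running total 8).

8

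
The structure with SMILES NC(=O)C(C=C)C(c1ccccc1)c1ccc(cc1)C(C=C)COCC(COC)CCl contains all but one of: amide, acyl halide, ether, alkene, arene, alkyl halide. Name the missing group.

amide: present (H2NCO — –C(=O)NH2: carbonyl C bonded to C and to N → amide (the N is not a separate amine)).
alkyl halide: present (CH2Cl — halogen on an sp³ carbon → alkyl halide).
arene: present (CH(C6H5) — pendant –C6H5: benzene ring → arene).
alkene: present (CH(CH=CH2) — pendant –CH=CH2: C=C double bond → alkene).
ether: present (CH2OCH2 — C–O–C with sp³ carbons on both sides and no adjacent C=O → ether).
acyl halide: no segment matches this pattern.

acyl halide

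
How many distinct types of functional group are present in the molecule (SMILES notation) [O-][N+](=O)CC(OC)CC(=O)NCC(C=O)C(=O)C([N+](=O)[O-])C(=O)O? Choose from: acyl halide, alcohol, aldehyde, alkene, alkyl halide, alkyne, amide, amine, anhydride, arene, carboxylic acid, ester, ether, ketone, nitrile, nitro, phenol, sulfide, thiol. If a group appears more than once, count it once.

Taking each segment in turn:
  O2NCH2: –NO2 on carbon → nitro group.
  CH(OCH3): pendant –OCH3: C–O–C with sp³ C, no adjacent C=O → ether.
  CH2CONHCH2: –C(=O)–N– linkage → amide (the N is not an amine).
  CH(CHO): pendant –CHO: carbonyl C bonded to C and H → aldehyde.
  CO: –C(=O)– with carbon on both sides → ketone.
  CH(NO2): –NO2 on an sp³ carbon → nitro (the N=O is not a carbonyl).
  COOH: –COOH: carbonyl C bonded to –OH and C → carboxylic acid (the –OH is not a separate alcohol).
Distinct types present: aldehyde, amide, carboxylic acid, ether, ketone, nitro.

6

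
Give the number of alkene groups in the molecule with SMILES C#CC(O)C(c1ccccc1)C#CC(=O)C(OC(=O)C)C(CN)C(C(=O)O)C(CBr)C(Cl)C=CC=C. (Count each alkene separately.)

2

C≡C triple bond → alkyne.
–OH on an sp³ carbon → alcohol (secondary).
pendant –C6H5: benzene ring → arene.
C≡C triple bond → alkyne.
–C(=O)– with carbon on both sides → ketone.
pendant –OC(=O)CH3: an acyloxy group → ester.
pendant –CH2NH2: N on sp³ C, no adjacent C=O → amine.
pendant –COOH: carbonyl C bonded to C and –OH → carboxylic acid.
pendant –CH2X: halogen on sp³ carbon → alkyl halide.
halogen on an sp³ carbon → alkyl halide.
C=C double bond → alkene.
C=C double bond → alkene.
Alkene appears at: CH=CH, CH=CH2 → 2.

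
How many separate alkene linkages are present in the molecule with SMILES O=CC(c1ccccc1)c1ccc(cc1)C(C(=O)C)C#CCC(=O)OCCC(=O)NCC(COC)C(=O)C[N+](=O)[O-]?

Taking each segment in turn:
  OHC: terminal –CHO: carbonyl C bonded to H and C → aldehyde.
  CH(C6H5): pendant –C6H5: benzene ring → arene.
  C6H4: para-disubstituted benzene ring → arene.
  CH(COCH3): pendant –COCH3: carbonyl C bonded to two carbons → ketone.
  C≡C: C≡C triple bond → alkyne.
  CH2COOCH2: –C(=O)–O–C with C on the carbonyl side → ester.
  CH2CONHCH2: –C(=O)–N– linkage → amide (the N is not an amine).
  CH(CH2OCH3): pendant –CH2OCH3: C–O–C linkage → ether.
  CO: –C(=O)– with carbon on both sides → ketone.
  CH2NO2: –NO2 on carbon → nitro group.
No segment is a alkene: CH(C6H5) is arene, not alkene; C6H4 is arene, not alkene; C≡C is alkyne, not alkene. → 0.

0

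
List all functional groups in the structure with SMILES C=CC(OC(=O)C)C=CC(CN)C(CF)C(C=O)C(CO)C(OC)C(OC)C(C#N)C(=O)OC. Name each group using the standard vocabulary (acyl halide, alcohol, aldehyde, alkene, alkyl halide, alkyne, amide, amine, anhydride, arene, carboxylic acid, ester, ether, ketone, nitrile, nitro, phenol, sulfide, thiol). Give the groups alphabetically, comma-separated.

alcohol, aldehyde, alkene, alkyl halide, amine, ester, ether, nitrile

Taking each segment in turn:
  CH2=CH: C=C double bond → alkene.
  CH(OCOCH3): pendant –OC(=O)CH3: an acyloxy group → ester.
  CH=CH: C=C double bond → alkene.
  CH(CH2NH2): pendant –CH2NH2: N on sp³ C, no adjacent C=O → amine.
  CH(CH2F): pendant –CH2X: halogen on sp³ carbon → alkyl halide.
  CH(CHO): pendant –CHO: carbonyl C bonded to C and H → aldehyde.
  CH(CH2OH): pendant –CH2OH on an sp³ backbone C → alcohol.
  CH(OCH3): pendant –OCH3: C–O–C with sp³ C, no adjacent C=O → ether.
  CH(OCH3): pendant –OCH3: C–O–C with sp³ C, no adjacent C=O → ether.
  CH(CN): pendant –C≡N: nitrile.
  COOCH3: –C(=O)OCH3: carbonyl C bonded to C and to –OCH3 → ester (not ketone + ether).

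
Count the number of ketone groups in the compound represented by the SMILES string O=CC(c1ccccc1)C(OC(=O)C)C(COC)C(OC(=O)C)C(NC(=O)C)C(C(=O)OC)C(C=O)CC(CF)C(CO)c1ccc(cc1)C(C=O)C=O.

0

Taking each segment in turn:
  OHC: terminal –CHO: carbonyl C bonded to H and C → aldehyde.
  CH(C6H5): pendant –C6H5: benzene ring → arene.
  CH(OCOCH3): pendant –OC(=O)CH3: an acyloxy group → ester.
  CH(CH2OCH3): pendant –CH2OCH3: C–O–C linkage → ether.
  CH(OCOCH3): pendant –OC(=O)CH3: an acyloxy group → ester.
  CH(NHCOCH3): pendant –NHC(=O)CH3: N bonded to a carbonyl → amide (not amine).
  CH(COOCH3): pendant –COOCH3: carbonyl C bonded to C and –OCH3 → ester.
  CH(CHO): pendant –CHO: carbonyl C bonded to C and H → aldehyde.
  CH(CH2F): pendant –CH2X: halogen on sp³ carbon → alkyl halide.
  CH(CH2OH): pendant –CH2OH on an sp³ backbone C → alcohol.
  C6H4: para-disubstituted benzene ring → arene.
  CH(CHO): pendant –CHO: carbonyl C bonded to C and H → aldehyde.
  CHO: terminal –CHO: carbonyl C bonded to H and C → aldehyde.
No segment is a ketone: OHC is aldehyde, not ketone; CH(OCOCH3) is ester, not ketone; CH(OCOCH3) is ester, not ketone. → 0.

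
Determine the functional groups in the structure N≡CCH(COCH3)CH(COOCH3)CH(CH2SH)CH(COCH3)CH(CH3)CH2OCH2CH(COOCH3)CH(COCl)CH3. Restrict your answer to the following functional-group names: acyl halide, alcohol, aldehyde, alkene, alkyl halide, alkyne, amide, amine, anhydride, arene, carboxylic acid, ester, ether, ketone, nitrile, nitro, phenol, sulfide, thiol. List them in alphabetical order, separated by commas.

acyl halide, ester, ether, ketone, nitrile, thiol

Taking each segment in turn:
  N≡C: N≡C–: carbon triple-bonded to nitrogen → nitrile.
  CH(COCH3): pendant –COCH3: carbonyl C bonded to two carbons → ketone.
  CH(COOCH3): pendant –COOCH3: carbonyl C bonded to C and –OCH3 → ester.
  CH(CH2SH): pendant –CH2SH → thiol.
  CH(COCH3): pendant –COCH3: carbonyl C bonded to two carbons → ketone.
  CH2OCH2: C–O–C with sp³ carbons on both sides and no adjacent C=O → ether.
  CH(COOCH3): pendant –COOCH3: carbonyl C bonded to C and –OCH3 → ester.
  CH(COCl): pendant –C(=O)X: carbonyl C bonded to C and halogen → acyl halide.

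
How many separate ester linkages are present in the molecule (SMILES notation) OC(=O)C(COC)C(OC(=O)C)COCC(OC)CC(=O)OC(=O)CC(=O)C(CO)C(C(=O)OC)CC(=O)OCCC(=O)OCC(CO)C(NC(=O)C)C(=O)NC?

Taking each segment in turn:
  HOOC: –COOH: carbonyl C bonded to –OH and C → carboxylic acid (the –OH is not a separate alcohol).
  CH(CH2OCH3): pendant –CH2OCH3: C–O–C linkage → ether.
  CH(OCOCH3): pendant –OC(=O)CH3: an acyloxy group → ester.
  CH2OCH2: C–O–C with sp³ carbons on both sides and no adjacent C=O → ether.
  CH(OCH3): pendant –OCH3: C–O–C with sp³ C, no adjacent C=O → ether.
  CH2CO-O-COCH2: two acyl groups sharing one oxygen, –C(=O)–O–C(=O)– → anhydride.
  CO: –C(=O)– with carbon on both sides → ketone.
  CH(CH2OH): pendant –CH2OH on an sp³ backbone C → alcohol.
  CH(COOCH3): pendant –COOCH3: carbonyl C bonded to C and –OCH3 → ester.
  CH2COOCH2: –C(=O)–O–C with C on the carbonyl side → ester.
  CH2COOCH2: –C(=O)–O–C with C on the carbonyl side → ester.
  CH(CH2OH): pendant –CH2OH on an sp³ backbone C → alcohol.
  CH(NHCOCH3): pendant –NHC(=O)CH3: N bonded to a carbonyl → amide (not amine).
  CONHCH3: –C(=O)NHCH3: carbonyl C bonded to C and to N → amide (the N is not an amine).
Ester appears at: CH(OCOCH3), CH(COOCH3), CH2COOCH2, CH2COOCH2 → 4.

4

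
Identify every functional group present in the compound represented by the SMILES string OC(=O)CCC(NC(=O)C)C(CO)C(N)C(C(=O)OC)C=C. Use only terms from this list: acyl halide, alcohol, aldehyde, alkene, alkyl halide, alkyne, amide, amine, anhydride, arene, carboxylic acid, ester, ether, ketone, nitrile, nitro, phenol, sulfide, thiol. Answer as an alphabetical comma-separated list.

–COOH: carbonyl C bonded to –OH and C → carboxylic acid (the –OH is not a separate alcohol).
pendant –NHC(=O)CH3: N bonded to a carbonyl → amide (not amine).
pendant –CH2OH on an sp³ backbone C → alcohol.
–NH2 on an sp³ carbon with no adjacent C=O → amine.
pendant –COOCH3: carbonyl C bonded to C and –OCH3 → ester.
C=C double bond → alkene.

alcohol, alkene, amide, amine, carboxylic acid, ester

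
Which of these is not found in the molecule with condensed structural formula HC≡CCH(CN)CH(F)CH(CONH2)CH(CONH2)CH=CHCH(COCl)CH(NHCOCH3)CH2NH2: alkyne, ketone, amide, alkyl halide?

ketone

amide: present (CH(CONH2) — pendant –CONH2: carbonyl C bonded to C and N → amide).
alkyl halide: present (CH(F) — halogen on an sp³ carbon → alkyl halide).
alkyne: present (HC≡C — C≡C triple bond → alkyne).
ketone: absent. In each of CH(CONH2) and CH(NHCOCH3), the C=O is bonded to nitrogen, which defines an amide, not a ketone. In CH(COCl), the C=O is bonded to a halogen, which defines an acyl halide, not a ketone.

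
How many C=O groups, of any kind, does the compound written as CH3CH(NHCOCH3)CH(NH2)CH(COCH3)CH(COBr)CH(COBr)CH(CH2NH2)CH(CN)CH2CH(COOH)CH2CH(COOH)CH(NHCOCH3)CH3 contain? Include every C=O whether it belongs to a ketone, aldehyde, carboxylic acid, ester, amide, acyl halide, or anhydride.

7

CH(NHCOCH3): amide, 1 C=O (running total 1).
CH(COCH3): ketone, 1 C=O (running total 2).
CH(COBr): acyl halide, 1 C=O (running total 3).
CH(COBr): acyl halide, 1 C=O (running total 4).
CH(COOH): carboxylic acid, 1 C=O (running total 5).
CH(COOH): carboxylic acid, 1 C=O (running total 6).
CH(NHCOCH3): amide, 1 C=O (running total 7).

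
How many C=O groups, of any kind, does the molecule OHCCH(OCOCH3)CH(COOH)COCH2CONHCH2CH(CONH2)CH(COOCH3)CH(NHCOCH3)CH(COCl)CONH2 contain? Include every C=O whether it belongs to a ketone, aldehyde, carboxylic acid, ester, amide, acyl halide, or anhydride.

10

OHC: aldehyde, 1 C=O (running total 1).
CH(OCOCH3): ester, 1 C=O (running total 2).
CH(COOH): carboxylic acid, 1 C=O (running total 3).
CO: ketone, 1 C=O (running total 4).
CH2CONHCH2: amide, 1 C=O (running total 5).
CH(CONH2): amide, 1 C=O (running total 6).
CH(COOCH3): ester, 1 C=O (running total 7).
CH(NHCOCH3): amide, 1 C=O (running total 8).
CH(COCl): acyl halide, 1 C=O (running total 9).
CONH2: amide, 1 C=O (running total 10).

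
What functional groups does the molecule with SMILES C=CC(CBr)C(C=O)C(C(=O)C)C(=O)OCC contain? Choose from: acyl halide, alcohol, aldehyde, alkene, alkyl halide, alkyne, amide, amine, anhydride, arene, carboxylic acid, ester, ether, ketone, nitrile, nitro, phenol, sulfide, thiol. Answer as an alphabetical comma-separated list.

Working along the chain:
  CH2=CH: C=C double bond → alkene.
  CH(CH2Br): pendant –CH2X: halogen on sp³ carbon → alkyl halide.
  CH(CHO): pendant –CHO: carbonyl C bonded to C and H → aldehyde.
  CH(COCH3): pendant –COCH3: carbonyl C bonded to two carbons → ketone.
  COOCH2CH3: –C(=O)OCH2CH3: carbonyl C bonded to C and to –OEt → ester.

aldehyde, alkene, alkyl halide, ester, ketone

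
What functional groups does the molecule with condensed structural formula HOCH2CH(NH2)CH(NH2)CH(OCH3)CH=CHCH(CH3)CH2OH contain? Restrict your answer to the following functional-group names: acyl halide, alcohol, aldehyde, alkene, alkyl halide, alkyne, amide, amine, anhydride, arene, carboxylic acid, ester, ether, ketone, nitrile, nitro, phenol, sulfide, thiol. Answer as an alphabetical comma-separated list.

alcohol, alkene, amine, ether

Reading the structure from left to right:
  HOCH2: HO– on an sp³ carbon → alcohol.
  CH(NH2): –NH2 on an sp³ carbon with no adjacent C=O → amine.
  CH(NH2): –NH2 on an sp³ carbon with no adjacent C=O → amine.
  CH(OCH3): pendant –OCH3: C–O–C with sp³ C, no adjacent C=O → ether.
  CH=CH: C=C double bond → alkene.
  CH2OH: –OH on an sp³ carbon → alcohol.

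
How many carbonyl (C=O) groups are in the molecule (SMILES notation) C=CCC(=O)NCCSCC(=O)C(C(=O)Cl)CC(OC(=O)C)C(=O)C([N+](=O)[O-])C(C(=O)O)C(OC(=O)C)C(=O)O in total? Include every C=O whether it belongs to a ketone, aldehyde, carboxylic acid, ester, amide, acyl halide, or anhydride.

CH2CONHCH2: amide, 1 C=O (running total 1).
CO: ketone, 1 C=O (running total 2).
CH(COCl): acyl halide, 1 C=O (running total 3).
CH(OCOCH3): ester, 1 C=O (running total 4).
CO: ketone, 1 C=O (running total 5).
CH(COOH): carboxylic acid, 1 C=O (running total 6).
CH(OCOCH3): ester, 1 C=O (running total 7).
COOH: carboxylic acid, 1 C=O (running total 8).

8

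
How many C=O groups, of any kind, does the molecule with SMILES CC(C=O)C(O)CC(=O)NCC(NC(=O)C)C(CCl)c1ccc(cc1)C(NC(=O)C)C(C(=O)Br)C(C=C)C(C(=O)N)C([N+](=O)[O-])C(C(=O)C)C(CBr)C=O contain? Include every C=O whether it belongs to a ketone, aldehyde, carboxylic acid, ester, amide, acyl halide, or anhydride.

CH(CHO): aldehyde, 1 C=O (running total 1).
CH2CONHCH2: amide, 1 C=O (running total 2).
CH(NHCOCH3): amide, 1 C=O (running total 3).
CH(NHCOCH3): amide, 1 C=O (running total 4).
CH(COBr): acyl halide, 1 C=O (running total 5).
CH(CONH2): amide, 1 C=O (running total 6).
CH(COCH3): ketone, 1 C=O (running total 7).
CHO: aldehyde, 1 C=O (running total 8).

8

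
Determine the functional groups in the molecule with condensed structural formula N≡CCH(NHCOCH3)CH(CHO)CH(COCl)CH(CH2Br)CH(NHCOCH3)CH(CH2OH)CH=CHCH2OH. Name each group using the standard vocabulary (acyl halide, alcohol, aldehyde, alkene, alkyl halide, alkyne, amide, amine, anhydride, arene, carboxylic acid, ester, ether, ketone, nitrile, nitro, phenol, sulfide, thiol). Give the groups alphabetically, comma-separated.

acyl halide, alcohol, aldehyde, alkene, alkyl halide, amide, nitrile

Taking each segment in turn:
  N≡C: N≡C–: carbon triple-bonded to nitrogen → nitrile.
  CH(NHCOCH3): pendant –NHC(=O)CH3: N bonded to a carbonyl → amide (not amine).
  CH(CHO): pendant –CHO: carbonyl C bonded to C and H → aldehyde.
  CH(COCl): pendant –C(=O)X: carbonyl C bonded to C and halogen → acyl halide.
  CH(CH2Br): pendant –CH2X: halogen on sp³ carbon → alkyl halide.
  CH(NHCOCH3): pendant –NHC(=O)CH3: N bonded to a carbonyl → amide (not amine).
  CH(CH2OH): pendant –CH2OH on an sp³ backbone C → alcohol.
  CH=CH: C=C double bond → alkene.
  CH2OH: –OH on an sp³ carbon → alcohol.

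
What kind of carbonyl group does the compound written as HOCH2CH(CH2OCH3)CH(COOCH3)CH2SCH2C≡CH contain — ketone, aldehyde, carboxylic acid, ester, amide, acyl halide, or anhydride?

The carbonyl is in the CH(COOCH3) segment: pendant –COOCH3: carbonyl C bonded to C and –OCH3 → ester.

ester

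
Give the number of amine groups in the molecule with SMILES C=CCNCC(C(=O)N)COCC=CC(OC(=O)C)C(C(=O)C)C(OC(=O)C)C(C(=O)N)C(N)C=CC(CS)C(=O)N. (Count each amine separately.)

Taking each segment in turn:
  CH2=CH: C=C double bond → alkene.
  CH2NHCH2: C–N–C with sp³ carbons and no adjacent C=O → amine (secondary).
  CH(CONH2): pendant –CONH2: carbonyl C bonded to C and N → amide.
  CH2OCH2: C–O–C with sp³ carbons on both sides and no adjacent C=O → ether.
  CH=CH: C=C double bond → alkene.
  CH(OCOCH3): pendant –OC(=O)CH3: an acyloxy group → ester.
  CH(COCH3): pendant –COCH3: carbonyl C bonded to two carbons → ketone.
  CH(OCOCH3): pendant –OC(=O)CH3: an acyloxy group → ester.
  CH(CONH2): pendant –CONH2: carbonyl C bonded to C and N → amide.
  CH(NH2): –NH2 on an sp³ carbon with no adjacent C=O → amine.
  CH=CH: C=C double bond → alkene.
  CH(CH2SH): pendant –CH2SH → thiol.
  CONH2: –C(=O)NH2: carbonyl C bonded to C and to N → amide (the N is not a separate amine).
Amine appears at: CH2NHCH2, CH(NH2) → 2.

2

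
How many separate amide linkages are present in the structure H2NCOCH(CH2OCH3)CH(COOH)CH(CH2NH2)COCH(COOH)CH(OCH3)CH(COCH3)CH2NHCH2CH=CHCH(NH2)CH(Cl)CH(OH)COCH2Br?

–C(=O)NH2: carbonyl C bonded to C and to N → amide (the N is not a separate amine).
pendant –CH2OCH3: C–O–C linkage → ether.
pendant –COOH: carbonyl C bonded to C and –OH → carboxylic acid.
pendant –CH2NH2: N on sp³ C, no adjacent C=O → amine.
–C(=O)– with carbon on both sides → ketone.
pendant –COOH: carbonyl C bonded to C and –OH → carboxylic acid.
pendant –OCH3: C–O–C with sp³ C, no adjacent C=O → ether.
pendant –COCH3: carbonyl C bonded to two carbons → ketone.
C–N–C with sp³ carbons and no adjacent C=O → amine (secondary).
C=C double bond → alkene.
–NH2 on an sp³ carbon with no adjacent C=O → amine.
halogen on an sp³ carbon → alkyl halide.
–OH on an sp³ carbon → alcohol (secondary).
–C(=O)– with carbon on both sides → ketone.
halogen on an sp³ carbon → alkyl halide.
Amide appears at: H2NCO → 1.

1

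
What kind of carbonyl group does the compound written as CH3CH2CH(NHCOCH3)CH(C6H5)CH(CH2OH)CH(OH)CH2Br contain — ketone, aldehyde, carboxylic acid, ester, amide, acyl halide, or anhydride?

The carbonyl is in the CH(NHCOCH3) segment: pendant –NHC(=O)CH3: N bonded to a carbonyl → amide (not amine).

amide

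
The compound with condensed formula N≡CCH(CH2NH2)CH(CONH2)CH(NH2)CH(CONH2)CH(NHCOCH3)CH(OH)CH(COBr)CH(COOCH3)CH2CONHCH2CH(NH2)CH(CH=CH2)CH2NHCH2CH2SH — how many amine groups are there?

4

N≡C–: carbon triple-bonded to nitrogen → nitrile.
pendant –CH2NH2: N on sp³ C, no adjacent C=O → amine.
pendant –CONH2: carbonyl C bonded to C and N → amide.
–NH2 on an sp³ carbon with no adjacent C=O → amine.
pendant –CONH2: carbonyl C bonded to C and N → amide.
pendant –NHC(=O)CH3: N bonded to a carbonyl → amide (not amine).
–OH on an sp³ carbon → alcohol (secondary).
pendant –C(=O)X: carbonyl C bonded to C and halogen → acyl halide.
pendant –COOCH3: carbonyl C bonded to C and –OCH3 → ester.
–C(=O)–N– linkage → amide (the N is not an amine).
–NH2 on an sp³ carbon with no adjacent C=O → amine.
pendant –CH=CH2: C=C double bond → alkene.
C–N–C with sp³ carbons and no adjacent C=O → amine (secondary).
–SH on an sp³ carbon → thiol.
Amine appears at: CH(CH2NH2), CH(NH2), CH(NH2), CH2NHCH2 → 4.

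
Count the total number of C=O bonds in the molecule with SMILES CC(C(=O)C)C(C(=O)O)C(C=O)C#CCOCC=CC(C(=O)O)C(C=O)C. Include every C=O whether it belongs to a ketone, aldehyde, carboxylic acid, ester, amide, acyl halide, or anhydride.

CH(COCH3): ketone, 1 C=O (running total 1).
CH(COOH): carboxylic acid, 1 C=O (running total 2).
CH(CHO): aldehyde, 1 C=O (running total 3).
CH(COOH): carboxylic acid, 1 C=O (running total 4).
CH(CHO): aldehyde, 1 C=O (running total 5).

5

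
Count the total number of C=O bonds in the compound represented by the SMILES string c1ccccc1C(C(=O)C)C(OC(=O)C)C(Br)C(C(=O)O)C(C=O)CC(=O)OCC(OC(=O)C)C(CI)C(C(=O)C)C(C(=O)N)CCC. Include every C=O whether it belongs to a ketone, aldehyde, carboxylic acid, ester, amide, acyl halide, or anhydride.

CH(COCH3): ketone, 1 C=O (running total 1).
CH(OCOCH3): ester, 1 C=O (running total 2).
CH(COOH): carboxylic acid, 1 C=O (running total 3).
CH(CHO): aldehyde, 1 C=O (running total 4).
CH2COOCH2: ester, 1 C=O (running total 5).
CH(OCOCH3): ester, 1 C=O (running total 6).
CH(COCH3): ketone, 1 C=O (running total 7).
CH(CONH2): amide, 1 C=O (running total 8).

8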